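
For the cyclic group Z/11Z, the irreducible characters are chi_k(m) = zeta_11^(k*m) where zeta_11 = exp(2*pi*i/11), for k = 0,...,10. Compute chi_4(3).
chi_4(3) = zeta_11^12 = exp(2*I*pi/11)

Details: chi_4(3) = zeta_11^(4*3) = zeta_11^12. Since zeta_11^11 = 1, this equals zeta_11^1 = exp(2*pi*i*1/11) = exp(2*I*pi/11).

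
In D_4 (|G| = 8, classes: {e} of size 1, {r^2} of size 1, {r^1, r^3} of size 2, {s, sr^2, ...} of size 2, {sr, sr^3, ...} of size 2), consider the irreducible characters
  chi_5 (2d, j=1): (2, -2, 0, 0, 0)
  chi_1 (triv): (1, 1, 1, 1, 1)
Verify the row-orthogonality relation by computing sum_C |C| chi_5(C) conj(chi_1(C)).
Sum = 0; so <chi_5, chi_1> = 0 (distinct irreducibles are orthogonal).

Compute term by term over conjugacy classes (|C| * chi_5(C) * conj(chi_1(C))):
  1*(2)*conj(1) + 1*(-2)*conj(1) + 2*(0)*conj(1) + 2*(0)*conj(1) + 2*(0)*conj(1)
  = (2) + (-2) + (0) + (0) + (0)
  = 0.
Dividing by |G| = 8 gives 0/8 = 0, matching the row-orthogonality relation <chi_5, chi_1> = [chi_5 = chi_1].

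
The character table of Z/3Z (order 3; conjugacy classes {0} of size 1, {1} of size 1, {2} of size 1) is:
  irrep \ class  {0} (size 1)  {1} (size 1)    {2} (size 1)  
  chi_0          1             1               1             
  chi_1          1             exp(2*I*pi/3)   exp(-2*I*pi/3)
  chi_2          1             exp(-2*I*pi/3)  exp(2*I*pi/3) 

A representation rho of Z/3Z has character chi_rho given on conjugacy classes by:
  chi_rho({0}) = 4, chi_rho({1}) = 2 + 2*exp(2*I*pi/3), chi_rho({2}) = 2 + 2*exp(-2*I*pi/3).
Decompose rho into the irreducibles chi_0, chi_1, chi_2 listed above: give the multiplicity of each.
Multiplicities: chi_0: 2, chi_1: 2, chi_2: 0.

Argument: Use <chi_rho, chi> = (1/|G|) sum_C |C| * chi_rho(C) * conj(chi(C)) with |G| = 3 for each irreducible chi in the table:
  <chi_rho, chi_0> = (1/3)[1*(4)*conj(1) + 1*(2 + 2*exp(2*I*pi/3))*conj(1) + 1*(2 + 2*exp(-2*I*pi/3))*conj(1)]
      = (1/3)[(4) + (2 + 2*exp(2*I*pi/3)) + (2 + 2*exp(-2*I*pi/3))] = 6/3 = 2
  <chi_rho, chi_1> = (1/3)[1*(4)*conj(1) + 1*(2 + 2*exp(2*I*pi/3))*conj(exp(2*I*pi/3)) + 1*(2 + 2*exp(-2*I*pi/3))*conj(exp(-2*I*pi/3))]
      = (1/3)[(4) + (2 + 2*exp(-2*I*pi/3)) + (2 + 2*exp(2*I*pi/3))] = 6/3 = 2
  <chi_rho, chi_2> = (1/3)[1*(4)*conj(1) + 1*(2 + 2*exp(2*I*pi/3))*conj(exp(-2*I*pi/3)) + 1*(2 + 2*exp(-2*I*pi/3))*conj(exp(2*I*pi/3))]
      = (1/3)[(4) + (-2) + (-2)] = 0/3 = 0
(Exp terms are combined using exp(i*s)*conj(exp(i*t)) = exp(i*(s-t)), and sums of them are collapsed using the identity that for every m > 1 the m distinct m-th roots of unity sum to 0, e.g. 1 + exp(2*I*pi/3) + exp(-2*I*pi/3) = 0.)
Dimension check: dim(rho) = sum (mult * dim) = 2*1 + 2*1 + 0*1 = 4 = chi_rho(e) = 4.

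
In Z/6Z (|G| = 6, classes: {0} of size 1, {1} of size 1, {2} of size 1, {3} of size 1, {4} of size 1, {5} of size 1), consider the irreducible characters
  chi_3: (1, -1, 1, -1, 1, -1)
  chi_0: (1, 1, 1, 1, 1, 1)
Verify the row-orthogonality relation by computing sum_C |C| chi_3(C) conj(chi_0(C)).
Sum = 0; so <chi_3, chi_0> = 0 (distinct irreducibles are orthogonal).

Justification: Compute term by term over conjugacy classes (|C| * chi_3(C) * conj(chi_0(C))):
  1*(1)*conj(1) + 1*(-1)*conj(1) + 1*(1)*conj(1) + 1*(-1)*conj(1) + 1*(1)*conj(1) + 1*(-1)*conj(1)
  = (1) + (-1) + (1) + (-1) + (1) + (-1)
  = 0.
(Exp terms are combined using exp(i*s)*conj(exp(i*t)) = exp(i*(s-t)), and sums of them are collapsed using the identity that for every m > 1 the m distinct m-th roots of unity sum to 0, e.g. 1 + exp(2*I*pi/3) + exp(-2*I*pi/3) = 0.)
Dividing by |G| = 6 gives 0/6 = 0, matching the row-orthogonality relation <chi_3, chi_0> = [chi_3 = chi_0].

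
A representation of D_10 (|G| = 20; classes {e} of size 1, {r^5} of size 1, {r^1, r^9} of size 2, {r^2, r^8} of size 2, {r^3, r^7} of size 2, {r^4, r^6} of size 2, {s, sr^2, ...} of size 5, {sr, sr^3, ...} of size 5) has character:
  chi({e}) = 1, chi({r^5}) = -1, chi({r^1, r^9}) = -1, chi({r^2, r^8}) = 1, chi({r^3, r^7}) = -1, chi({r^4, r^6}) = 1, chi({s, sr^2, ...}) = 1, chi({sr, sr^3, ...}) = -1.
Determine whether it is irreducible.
Irreducible: <chi, chi> = 1.

Derivation: <chi, chi> = (1/|G|) sum_C |C| * |chi(C)|^2 = (1/20)[1*|1|^2 + 1*|-1|^2 + 2*|-1|^2 + 2*|1|^2 + 2*|-1|^2 + 2*|1|^2 + 5*|1|^2 + 5*|-1|^2]
  = (1/20)[(1) + (1) + (2) + (2) + (2) + (2) + (5) + (5)] = 20/20 = 1.
A character is irreducible iff <chi, chi> = 1, so this representation is irreducible.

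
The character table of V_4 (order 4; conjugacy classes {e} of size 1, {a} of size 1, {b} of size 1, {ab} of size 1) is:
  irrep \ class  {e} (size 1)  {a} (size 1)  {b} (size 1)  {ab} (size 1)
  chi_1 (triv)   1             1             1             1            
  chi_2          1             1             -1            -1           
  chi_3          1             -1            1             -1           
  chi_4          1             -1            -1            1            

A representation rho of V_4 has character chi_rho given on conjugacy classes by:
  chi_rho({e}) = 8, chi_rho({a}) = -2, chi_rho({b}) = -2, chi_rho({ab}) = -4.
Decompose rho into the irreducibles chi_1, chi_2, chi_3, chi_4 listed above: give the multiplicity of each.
Multiplicities: chi_1: 0, chi_2: 3, chi_3: 3, chi_4: 2.

Why: Use <chi_rho, chi> = (1/|G|) sum_C |C| * chi_rho(C) * conj(chi(C)) with |G| = 4 for each irreducible chi in the table:
  <chi_rho, chi_1> = (1/4)[1*(8)*conj(1) + 1*(-2)*conj(1) + 1*(-2)*conj(1) + 1*(-4)*conj(1)]
      = (1/4)[(8) + (-2) + (-2) + (-4)] = 0/4 = 0
  <chi_rho, chi_2> = (1/4)[1*(8)*conj(1) + 1*(-2)*conj(1) + 1*(-2)*conj(-1) + 1*(-4)*conj(-1)]
      = (1/4)[(8) + (-2) + (2) + (4)] = 12/4 = 3
  <chi_rho, chi_3> = (1/4)[1*(8)*conj(1) + 1*(-2)*conj(-1) + 1*(-2)*conj(1) + 1*(-4)*conj(-1)]
      = (1/4)[(8) + (2) + (-2) + (4)] = 12/4 = 3
  <chi_rho, chi_4> = (1/4)[1*(8)*conj(1) + 1*(-2)*conj(-1) + 1*(-2)*conj(-1) + 1*(-4)*conj(1)]
      = (1/4)[(8) + (2) + (2) + (-4)] = 8/4 = 2
Dimension check: dim(rho) = sum (mult * dim) = 0*1 + 3*1 + 3*1 + 2*1 = 8 = chi_rho(e) = 8.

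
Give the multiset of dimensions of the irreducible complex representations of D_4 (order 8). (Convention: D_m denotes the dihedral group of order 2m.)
Dimensions: 1, 1, 1, 1, 2

Derivation: There are 5 irreducibles (= number of conjugacy classes). Their dimensions d_i satisfy sum d_i^2 = |G| = 8: 1 + 1 + 1 + 1 + 4 = 8.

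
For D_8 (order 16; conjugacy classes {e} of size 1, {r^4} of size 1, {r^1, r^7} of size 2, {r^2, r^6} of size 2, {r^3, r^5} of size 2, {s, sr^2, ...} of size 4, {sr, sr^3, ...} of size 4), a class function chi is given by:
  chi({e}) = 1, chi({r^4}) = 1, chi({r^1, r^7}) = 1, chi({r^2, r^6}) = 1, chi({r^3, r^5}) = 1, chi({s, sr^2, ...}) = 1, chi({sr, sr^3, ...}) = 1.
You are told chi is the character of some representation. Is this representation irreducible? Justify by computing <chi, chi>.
Irreducible: <chi, chi> = 1.

Argument: <chi, chi> = (1/|G|) sum_C |C| * |chi(C)|^2 = (1/16)[1*|1|^2 + 1*|1|^2 + 2*|1|^2 + 2*|1|^2 + 2*|1|^2 + 4*|1|^2 + 4*|1|^2]
  = (1/16)[(1) + (1) + (2) + (2) + (2) + (4) + (4)] = 16/16 = 1.
A character is irreducible iff <chi, chi> = 1, so this representation is irreducible.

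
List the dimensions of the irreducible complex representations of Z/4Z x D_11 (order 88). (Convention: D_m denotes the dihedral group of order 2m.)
Dimensions: 1, 1, 1, 1, 1, 1, 1, 1, 2, 2, 2, 2, 2, 2, 2, 2, 2, 2, 2, 2, 2, 2, 2, 2, 2, 2, 2, 2

There are 28 irreducibles (= number of conjugacy classes). Their dimensions d_i satisfy sum d_i^2 = |G| = 88: 1 + 1 + 1 + 1 + 1 + 1 + 1 + 1 + 4 + 4 + 4 + 4 + 4 + 4 + 4 + 4 + 4 + 4 + 4 + 4 + 4 + 4 + 4 + 4 + 4 + 4 + 4 + 4 = 88. (For the product with Z/4Z: each of the 4 1-dim characters of Z/4Z tensors with each irrep of D_11, giving 4 copies of each D_11-dimension.)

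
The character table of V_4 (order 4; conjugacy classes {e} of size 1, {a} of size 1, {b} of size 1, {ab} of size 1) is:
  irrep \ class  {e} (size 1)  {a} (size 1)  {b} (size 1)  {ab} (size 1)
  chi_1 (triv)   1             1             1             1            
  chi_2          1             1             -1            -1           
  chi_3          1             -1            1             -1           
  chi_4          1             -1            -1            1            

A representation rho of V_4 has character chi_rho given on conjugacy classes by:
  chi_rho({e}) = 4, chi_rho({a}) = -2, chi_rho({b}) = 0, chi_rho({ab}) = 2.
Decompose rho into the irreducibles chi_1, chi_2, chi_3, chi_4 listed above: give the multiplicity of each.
Multiplicities: chi_1: 1, chi_2: 0, chi_3: 1, chi_4: 2.

Solution. Use <chi_rho, chi> = (1/|G|) sum_C |C| * chi_rho(C) * conj(chi(C)) with |G| = 4 for each irreducible chi in the table:
  <chi_rho, chi_1> = (1/4)[1*(4)*conj(1) + 1*(-2)*conj(1) + 1*(0)*conj(1) + 1*(2)*conj(1)]
      = (1/4)[(4) + (-2) + (0) + (2)] = 4/4 = 1
  <chi_rho, chi_2> = (1/4)[1*(4)*conj(1) + 1*(-2)*conj(1) + 1*(0)*conj(-1) + 1*(2)*conj(-1)]
      = (1/4)[(4) + (-2) + (0) + (-2)] = 0/4 = 0
  <chi_rho, chi_3> = (1/4)[1*(4)*conj(1) + 1*(-2)*conj(-1) + 1*(0)*conj(1) + 1*(2)*conj(-1)]
      = (1/4)[(4) + (2) + (0) + (-2)] = 4/4 = 1
  <chi_rho, chi_4> = (1/4)[1*(4)*conj(1) + 1*(-2)*conj(-1) + 1*(0)*conj(-1) + 1*(2)*conj(1)]
      = (1/4)[(4) + (2) + (0) + (2)] = 8/4 = 2
Dimension check: dim(rho) = sum (mult * dim) = 1*1 + 0*1 + 1*1 + 2*1 = 4 = chi_rho(e) = 4.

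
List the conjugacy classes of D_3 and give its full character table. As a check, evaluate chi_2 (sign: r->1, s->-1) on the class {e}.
Conjugacy classes: {e} of size 1, {r^1, r^2} of size 2, {s, sr, ..., sr^2} of size 3.
Character table:
  irrep \ class              {e} (size 1)  {r^1, r^2} (size 2)  {s, sr, ..., sr^2} (size 3)
  chi_1 (triv)               1             1                    1                          
  chi_2 (sign: r->1, s->-1)  1             1                    -1                         
  chi_3 (2d, j=1)            2             -1                   0                          

Spot check: chi_2 (sign: r->1, s->-1) on {e} = 1.

Solution. D_3 has order 2*3 = 6 with 3 conjugacy classes, hence 3 irreducibles. Sum of squared dims 1 + 1 + 4 = 6 = |G|. Linear characters come from the abelianisation; the 2-dimensional irreps have character r^k -> 2*cos(2*pi*j*k/3), reflections -> 0.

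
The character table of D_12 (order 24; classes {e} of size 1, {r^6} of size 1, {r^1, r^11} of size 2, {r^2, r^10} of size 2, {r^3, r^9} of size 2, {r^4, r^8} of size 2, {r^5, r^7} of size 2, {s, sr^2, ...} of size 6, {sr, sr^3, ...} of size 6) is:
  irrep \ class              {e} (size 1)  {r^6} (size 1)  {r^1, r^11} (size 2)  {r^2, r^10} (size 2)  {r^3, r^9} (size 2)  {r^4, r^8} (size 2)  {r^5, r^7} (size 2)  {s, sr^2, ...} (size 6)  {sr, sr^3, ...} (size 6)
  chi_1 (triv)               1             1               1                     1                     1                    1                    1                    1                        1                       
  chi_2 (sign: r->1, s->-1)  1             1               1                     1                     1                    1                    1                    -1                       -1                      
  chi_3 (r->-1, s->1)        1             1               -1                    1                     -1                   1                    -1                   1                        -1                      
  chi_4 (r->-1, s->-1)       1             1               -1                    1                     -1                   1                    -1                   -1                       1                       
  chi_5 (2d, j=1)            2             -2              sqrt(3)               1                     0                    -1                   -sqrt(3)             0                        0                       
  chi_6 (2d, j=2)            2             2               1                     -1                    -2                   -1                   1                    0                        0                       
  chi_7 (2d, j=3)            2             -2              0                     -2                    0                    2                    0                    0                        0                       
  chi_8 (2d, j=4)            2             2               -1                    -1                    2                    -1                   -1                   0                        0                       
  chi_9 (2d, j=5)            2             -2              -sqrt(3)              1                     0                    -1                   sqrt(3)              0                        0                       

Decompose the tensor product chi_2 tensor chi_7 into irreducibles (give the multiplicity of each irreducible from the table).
chi_2 tensor chi_7 = chi_7 (all other irreducibles have multiplicity 0).

Details: The character of a tensor product is the pointwise product (chi_2 * chi_7)(C) = chi_2(C) * chi_7(C):
  {e}: (1)*(2), {r^6}: (1)*(-2), {r^1, r^11}: (1)*(0), {r^2, r^10}: (1)*(-2), {r^3, r^9}: (1)*(0), {r^4, r^8}: (1)*(2), {r^5, r^7}: (1)*(0), {s, sr^2, ...}: (-1)*(0), {sr, sr^3, ...}: (-1)*(0)
so (chi_2 * chi_7) takes values
  {e} -> 2, {r^6} -> -2, {r^1, r^11} -> 0, {r^2, r^10} -> -2, {r^3, r^9} -> 0, {r^4, r^8} -> 2, {r^5, r^7} -> 0, {s, sr^2, ...} -> 0, {sr, sr^3, ...} -> 0.
Now take the inner product of this character with each irreducible chi from the table, <chi_2*chi_7, chi> = (1/24) sum_C |C| (chi_2*chi_7)(C) conj(chi(C)):
  <chi_2*chi_7, chi_1> = (1/24)[1*(2)*conj(1) + 1*(-2)*conj(1) + 2*(0)*conj(1) + 2*(-2)*conj(1) + 2*(0)*conj(1) + 2*(2)*conj(1) + 2*(0)*conj(1) + 6*(0)*conj(1) + 6*(0)*conj(1)]
      = (1/24)[(2) + (-2) + (0) + (-4) + (0) + (4) + (0) + (0) + (0)] = 0/24 = 0
  <chi_2*chi_7, chi_2> = (1/24)[1*(2)*conj(1) + 1*(-2)*conj(1) + 2*(0)*conj(1) + 2*(-2)*conj(1) + 2*(0)*conj(1) + 2*(2)*conj(1) + 2*(0)*conj(1) + 6*(0)*conj(-1) + 6*(0)*conj(-1)]
      = (1/24)[(2) + (-2) + (0) + (-4) + (0) + (4) + (0) + (0) + (0)] = 0/24 = 0
  <chi_2*chi_7, chi_3> = (1/24)[1*(2)*conj(1) + 1*(-2)*conj(1) + 2*(0)*conj(-1) + 2*(-2)*conj(1) + 2*(0)*conj(-1) + 2*(2)*conj(1) + 2*(0)*conj(-1) + 6*(0)*conj(1) + 6*(0)*conj(-1)]
      = (1/24)[(2) + (-2) + (0) + (-4) + (0) + (4) + (0) + (0) + (0)] = 0/24 = 0
  <chi_2*chi_7, chi_4> = (1/24)[1*(2)*conj(1) + 1*(-2)*conj(1) + 2*(0)*conj(-1) + 2*(-2)*conj(1) + 2*(0)*conj(-1) + 2*(2)*conj(1) + 2*(0)*conj(-1) + 6*(0)*conj(-1) + 6*(0)*conj(1)]
      = (1/24)[(2) + (-2) + (0) + (-4) + (0) + (4) + (0) + (0) + (0)] = 0/24 = 0
  <chi_2*chi_7, chi_5> = (1/24)[1*(2)*conj(2) + 1*(-2)*conj(-2) + 2*(0)*conj(sqrt(3)) + 2*(-2)*conj(1) + 2*(0)*conj(0) + 2*(2)*conj(-1) + 2*(0)*conj(-sqrt(3)) + 6*(0)*conj(0) + 6*(0)*conj(0)]
      = (1/24)[(4) + (4) + (0) + (-4) + (0) + (-4) + (0) + (0) + (0)] = 0/24 = 0
  <chi_2*chi_7, chi_6> = (1/24)[1*(2)*conj(2) + 1*(-2)*conj(2) + 2*(0)*conj(1) + 2*(-2)*conj(-1) + 2*(0)*conj(-2) + 2*(2)*conj(-1) + 2*(0)*conj(1) + 6*(0)*conj(0) + 6*(0)*conj(0)]
      = (1/24)[(4) + (-4) + (0) + (4) + (0) + (-4) + (0) + (0) + (0)] = 0/24 = 0
  <chi_2*chi_7, chi_7> = (1/24)[1*(2)*conj(2) + 1*(-2)*conj(-2) + 2*(0)*conj(0) + 2*(-2)*conj(-2) + 2*(0)*conj(0) + 2*(2)*conj(2) + 2*(0)*conj(0) + 6*(0)*conj(0) + 6*(0)*conj(0)]
      = (1/24)[(4) + (4) + (0) + (8) + (0) + (8) + (0) + (0) + (0)] = 24/24 = 1
  <chi_2*chi_7, chi_8> = (1/24)[1*(2)*conj(2) + 1*(-2)*conj(2) + 2*(0)*conj(-1) + 2*(-2)*conj(-1) + 2*(0)*conj(2) + 2*(2)*conj(-1) + 2*(0)*conj(-1) + 6*(0)*conj(0) + 6*(0)*conj(0)]
      = (1/24)[(4) + (-4) + (0) + (4) + (0) + (-4) + (0) + (0) + (0)] = 0/24 = 0
  <chi_2*chi_7, chi_9> = (1/24)[1*(2)*conj(2) + 1*(-2)*conj(-2) + 2*(0)*conj(-sqrt(3)) + 2*(-2)*conj(1) + 2*(0)*conj(0) + 2*(2)*conj(-1) + 2*(0)*conj(sqrt(3)) + 6*(0)*conj(0) + 6*(0)*conj(0)]
      = (1/24)[(4) + (4) + (0) + (-4) + (0) + (-4) + (0) + (0) + (0)] = 0/24 = 0
Hence the multiplicities are chi_7: 1. Dimension check: dim(chi_2)*dim(chi_7) = 1*2 = 2 and sum (mult * dim) = 1*2 = 2.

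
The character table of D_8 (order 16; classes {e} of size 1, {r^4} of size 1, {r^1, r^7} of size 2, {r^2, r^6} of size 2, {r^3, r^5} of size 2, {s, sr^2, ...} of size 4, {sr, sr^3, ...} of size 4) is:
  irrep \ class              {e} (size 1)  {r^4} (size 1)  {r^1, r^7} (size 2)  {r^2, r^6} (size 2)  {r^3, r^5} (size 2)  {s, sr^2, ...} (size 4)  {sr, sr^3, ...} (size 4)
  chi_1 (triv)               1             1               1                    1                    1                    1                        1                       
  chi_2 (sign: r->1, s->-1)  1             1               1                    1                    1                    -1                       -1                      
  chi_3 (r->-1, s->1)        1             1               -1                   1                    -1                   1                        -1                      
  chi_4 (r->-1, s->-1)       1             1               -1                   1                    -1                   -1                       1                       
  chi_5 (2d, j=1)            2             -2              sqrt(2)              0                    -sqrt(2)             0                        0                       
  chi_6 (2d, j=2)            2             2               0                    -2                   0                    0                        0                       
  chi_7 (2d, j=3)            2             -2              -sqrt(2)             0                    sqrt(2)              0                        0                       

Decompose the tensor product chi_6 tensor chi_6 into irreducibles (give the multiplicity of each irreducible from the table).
chi_6 tensor chi_6 = chi_1 + chi_2 + chi_3 + chi_4 (all other irreducibles have multiplicity 0).

Solution. The character of a tensor product is the pointwise product (chi_6 * chi_6)(C) = chi_6(C) * chi_6(C):
  {e}: (2)*(2), {r^4}: (2)*(2), {r^1, r^7}: (0)*(0), {r^2, r^6}: (-2)*(-2), {r^3, r^5}: (0)*(0), {s, sr^2, ...}: (0)*(0), {sr, sr^3, ...}: (0)*(0)
so (chi_6 * chi_6) takes values
  {e} -> 4, {r^4} -> 4, {r^1, r^7} -> 0, {r^2, r^6} -> 4, {r^3, r^5} -> 0, {s, sr^2, ...} -> 0, {sr, sr^3, ...} -> 0.
Now take the inner product of this character with each irreducible chi from the table, <chi_6*chi_6, chi> = (1/16) sum_C |C| (chi_6*chi_6)(C) conj(chi(C)):
  <chi_6*chi_6, chi_1> = (1/16)[1*(4)*conj(1) + 1*(4)*conj(1) + 2*(0)*conj(1) + 2*(4)*conj(1) + 2*(0)*conj(1) + 4*(0)*conj(1) + 4*(0)*conj(1)]
      = (1/16)[(4) + (4) + (0) + (8) + (0) + (0) + (0)] = 16/16 = 1
  <chi_6*chi_6, chi_2> = (1/16)[1*(4)*conj(1) + 1*(4)*conj(1) + 2*(0)*conj(1) + 2*(4)*conj(1) + 2*(0)*conj(1) + 4*(0)*conj(-1) + 4*(0)*conj(-1)]
      = (1/16)[(4) + (4) + (0) + (8) + (0) + (0) + (0)] = 16/16 = 1
  <chi_6*chi_6, chi_3> = (1/16)[1*(4)*conj(1) + 1*(4)*conj(1) + 2*(0)*conj(-1) + 2*(4)*conj(1) + 2*(0)*conj(-1) + 4*(0)*conj(1) + 4*(0)*conj(-1)]
      = (1/16)[(4) + (4) + (0) + (8) + (0) + (0) + (0)] = 16/16 = 1
  <chi_6*chi_6, chi_4> = (1/16)[1*(4)*conj(1) + 1*(4)*conj(1) + 2*(0)*conj(-1) + 2*(4)*conj(1) + 2*(0)*conj(-1) + 4*(0)*conj(-1) + 4*(0)*conj(1)]
      = (1/16)[(4) + (4) + (0) + (8) + (0) + (0) + (0)] = 16/16 = 1
  <chi_6*chi_6, chi_5> = (1/16)[1*(4)*conj(2) + 1*(4)*conj(-2) + 2*(0)*conj(sqrt(2)) + 2*(4)*conj(0) + 2*(0)*conj(-sqrt(2)) + 4*(0)*conj(0) + 4*(0)*conj(0)]
      = (1/16)[(8) + (-8) + (0) + (0) + (0) + (0) + (0)] = 0/16 = 0
  <chi_6*chi_6, chi_6> = (1/16)[1*(4)*conj(2) + 1*(4)*conj(2) + 2*(0)*conj(0) + 2*(4)*conj(-2) + 2*(0)*conj(0) + 4*(0)*conj(0) + 4*(0)*conj(0)]
      = (1/16)[(8) + (8) + (0) + (-16) + (0) + (0) + (0)] = 0/16 = 0
  <chi_6*chi_6, chi_7> = (1/16)[1*(4)*conj(2) + 1*(4)*conj(-2) + 2*(0)*conj(-sqrt(2)) + 2*(4)*conj(0) + 2*(0)*conj(sqrt(2)) + 4*(0)*conj(0) + 4*(0)*conj(0)]
      = (1/16)[(8) + (-8) + (0) + (0) + (0) + (0) + (0)] = 0/16 = 0
Hence the multiplicities are chi_1: 1, chi_2: 1, chi_3: 1, chi_4: 1. Dimension check: dim(chi_6)*dim(chi_6) = 2*2 = 4 and sum (mult * dim) = 1*1 + 1*1 + 1*1 + 1*1 = 4.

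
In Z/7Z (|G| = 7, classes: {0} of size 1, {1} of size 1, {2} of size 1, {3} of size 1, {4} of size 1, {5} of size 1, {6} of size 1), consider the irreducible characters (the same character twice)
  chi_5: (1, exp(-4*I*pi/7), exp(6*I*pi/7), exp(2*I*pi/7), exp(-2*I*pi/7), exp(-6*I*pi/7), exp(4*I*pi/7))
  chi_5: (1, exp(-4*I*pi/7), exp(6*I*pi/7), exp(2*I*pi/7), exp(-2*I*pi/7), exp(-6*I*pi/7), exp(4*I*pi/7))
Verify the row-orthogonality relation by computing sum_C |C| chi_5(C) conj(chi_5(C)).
Sum = 7 = |G| = 7; so <chi_5, chi_5> = 1 (norm-1 confirms irreducibility).

Working: Compute term by term over conjugacy classes (|C| * chi_5(C) * conj(chi_5(C))):
  1*(1)*conj(1) + 1*(exp(-4*I*pi/7))*conj(exp(-4*I*pi/7)) + 1*(exp(6*I*pi/7))*conj(exp(6*I*pi/7)) + 1*(exp(2*I*pi/7))*conj(exp(2*I*pi/7)) + 1*(exp(-2*I*pi/7))*conj(exp(-2*I*pi/7)) + 1*(exp(-6*I*pi/7))*conj(exp(-6*I*pi/7)) + 1*(exp(4*I*pi/7))*conj(exp(4*I*pi/7))
  = (1) + (1) + (1) + (1) + (1) + (1) + (1)
  = 7.
(Exp terms are combined using exp(i*s)*conj(exp(i*t)) = exp(i*(s-t)), and sums of them are collapsed using the identity that for every m > 1 the m distinct m-th roots of unity sum to 0, e.g. 1 + exp(2*I*pi/3) + exp(-2*I*pi/3) = 0.)
Dividing by |G| = 7 gives 7/7 = 1, matching the row-orthogonality relation <chi_5, chi_5> = [chi_5 = chi_5].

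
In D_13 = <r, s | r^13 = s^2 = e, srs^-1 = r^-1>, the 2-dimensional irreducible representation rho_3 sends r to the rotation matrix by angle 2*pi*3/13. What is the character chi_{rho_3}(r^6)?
chi_{rho_3}(r^6) = 2*cos(2*pi*3*6/13) = -2*cos(3*pi/13)

Details: rho_3(r^6) is rotation by angle 2*pi*3*6/13, whose trace is 2*cos(2*pi*3*6/13) = -2*cos(3*pi/13).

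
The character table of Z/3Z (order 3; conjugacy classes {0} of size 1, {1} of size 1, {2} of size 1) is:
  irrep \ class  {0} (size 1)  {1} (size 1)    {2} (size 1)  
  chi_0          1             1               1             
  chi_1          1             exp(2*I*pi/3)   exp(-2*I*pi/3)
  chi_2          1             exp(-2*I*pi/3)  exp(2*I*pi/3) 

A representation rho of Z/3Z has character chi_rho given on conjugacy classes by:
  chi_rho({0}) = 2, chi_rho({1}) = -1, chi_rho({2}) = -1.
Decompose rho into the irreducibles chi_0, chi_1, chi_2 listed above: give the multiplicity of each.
Multiplicities: chi_0: 0, chi_1: 1, chi_2: 1.

Justification: Use <chi_rho, chi> = (1/|G|) sum_C |C| * chi_rho(C) * conj(chi(C)) with |G| = 3 for each irreducible chi in the table:
  <chi_rho, chi_0> = (1/3)[1*(2)*conj(1) + 1*(-1)*conj(1) + 1*(-1)*conj(1)]
      = (1/3)[(2) + (-1) + (-1)] = 0/3 = 0
  <chi_rho, chi_1> = (1/3)[1*(2)*conj(1) + 1*(-1)*conj(exp(2*I*pi/3)) + 1*(-1)*conj(exp(-2*I*pi/3))]
      = (1/3)[(2) + (1 + exp(2*I*pi/3)) + (1 + exp(-2*I*pi/3))] = 3/3 = 1
  <chi_rho, chi_2> = (1/3)[1*(2)*conj(1) + 1*(-1)*conj(exp(-2*I*pi/3)) + 1*(-1)*conj(exp(2*I*pi/3))]
      = (1/3)[(2) + (1 + exp(-2*I*pi/3)) + (1 + exp(2*I*pi/3))] = 3/3 = 1
(Exp terms are combined using exp(i*s)*conj(exp(i*t)) = exp(i*(s-t)), and sums of them are collapsed using the identity that for every m > 1 the m distinct m-th roots of unity sum to 0, e.g. 1 + exp(2*I*pi/3) + exp(-2*I*pi/3) = 0.)
Dimension check: dim(rho) = sum (mult * dim) = 0*1 + 1*1 + 1*1 = 2 = chi_rho(e) = 2.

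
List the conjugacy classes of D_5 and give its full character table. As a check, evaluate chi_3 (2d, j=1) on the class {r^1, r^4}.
Conjugacy classes: {e} of size 1, {r^1, r^4} of size 2, {r^2, r^3} of size 2, {s, sr, ..., sr^4} of size 5.
Character table:
  irrep \ class              {e} (size 1)  {r^1, r^4} (size 2)  {r^2, r^3} (size 2)  {s, sr, ..., sr^4} (size 5)
  chi_1 (triv)               1             1                    1                    1                          
  chi_2 (sign: r->1, s->-1)  1             1                    1                    -1                         
  chi_3 (2d, j=1)            2             -1/2 + sqrt(5)/2     -sqrt(5)/2 - 1/2     0                          
  chi_4 (2d, j=2)            2             -sqrt(5)/2 - 1/2     -1/2 + sqrt(5)/2     0                          

Spot check: chi_3 (2d, j=1) on {r^1, r^4} = -1/2 + sqrt(5)/2.

Argument: D_5 has order 2*5 = 10 with 4 conjugacy classes, hence 4 irreducibles. Sum of squared dims 1 + 1 + 4 + 4 = 10 = |G|. Linear characters come from the abelianisation; the 2-dimensional irreps have character r^k -> 2*cos(2*pi*j*k/5), reflections -> 0.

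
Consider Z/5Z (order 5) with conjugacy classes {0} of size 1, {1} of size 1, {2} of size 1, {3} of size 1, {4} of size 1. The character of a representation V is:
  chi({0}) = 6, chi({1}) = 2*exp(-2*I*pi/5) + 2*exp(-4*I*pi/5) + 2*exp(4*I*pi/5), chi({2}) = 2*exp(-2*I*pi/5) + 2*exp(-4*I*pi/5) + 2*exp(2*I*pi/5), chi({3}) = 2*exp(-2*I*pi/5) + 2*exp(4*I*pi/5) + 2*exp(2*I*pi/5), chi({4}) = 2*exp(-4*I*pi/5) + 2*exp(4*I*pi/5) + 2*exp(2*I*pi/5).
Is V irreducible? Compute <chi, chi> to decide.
Not irreducible (reducible): <chi, chi> = 12 > 1.

Details: <chi, chi> = (1/|G|) sum_C |C| * |chi(C)|^2 = (1/5)[1*|6|^2 + 1*|2*exp(-2*I*pi/5) + 2*exp(-4*I*pi/5) + 2*exp(4*I*pi/5)|^2 + 1*|2*exp(-2*I*pi/5) + 2*exp(-4*I*pi/5) + 2*exp(2*I*pi/5)|^2 + 1*|2*exp(-2*I*pi/5) + 2*exp(4*I*pi/5) + 2*exp(2*I*pi/5)|^2 + 1*|2*exp(-4*I*pi/5) + 2*exp(4*I*pi/5) + 2*exp(2*I*pi/5)|^2]
  = (1/5)[(36) + (12 + 8*exp(-2*I*pi/5) + 4*exp(-4*I*pi/5) + 4*exp(4*I*pi/5) + 8*exp(2*I*pi/5)) + (12 + 8*exp(-4*I*pi/5) + 4*exp(-2*I*pi/5) + 4*exp(2*I*pi/5) + 8*exp(4*I*pi/5)) + (12 + 8*exp(-4*I*pi/5) + 4*exp(-2*I*pi/5) + 4*exp(2*I*pi/5) + 8*exp(4*I*pi/5)) + (12 + 8*exp(-2*I*pi/5) + 4*exp(-4*I*pi/5) + 4*exp(4*I*pi/5) + 8*exp(2*I*pi/5))] = 60/5 = 12.
(Exp terms are combined using exp(i*s)*conj(exp(i*t)) = exp(i*(s-t)), and sums of them are collapsed using the identity that for every m > 1 the m distinct m-th roots of unity sum to 0, e.g. 1 + exp(2*I*pi/3) + exp(-2*I*pi/3) = 0.)
A character is irreducible iff <chi, chi> = 1, so this representation is reducible.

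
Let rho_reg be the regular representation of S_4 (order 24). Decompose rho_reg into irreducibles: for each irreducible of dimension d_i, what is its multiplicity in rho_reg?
Each irreducible V_i of dimension d_i appears with multiplicity d_i, i.e. rho_reg = (direct sum over all irreducibles V_i) d_i V_i. The irreducible dimensions for S_4 are 1, 1, 2, 3, 3: 2 irreducibles of dimension 1, each with multiplicity 1; 1 irreducible of dimension 2, with multiplicity 2; 2 irreducibles of dimension 3, each with multiplicity 3. Total dimension 2*1*1 + 1*2*2 + 2*3*3 = 24 = |G|.

Derivation: General theorem: in the regular representation of a finite group G, each irreducible appears with multiplicity equal to its dimension. Check: dim(rho_reg) = sum d_i^2 = 1 + 1 + 4 + 9 + 9 = 24 = |G|.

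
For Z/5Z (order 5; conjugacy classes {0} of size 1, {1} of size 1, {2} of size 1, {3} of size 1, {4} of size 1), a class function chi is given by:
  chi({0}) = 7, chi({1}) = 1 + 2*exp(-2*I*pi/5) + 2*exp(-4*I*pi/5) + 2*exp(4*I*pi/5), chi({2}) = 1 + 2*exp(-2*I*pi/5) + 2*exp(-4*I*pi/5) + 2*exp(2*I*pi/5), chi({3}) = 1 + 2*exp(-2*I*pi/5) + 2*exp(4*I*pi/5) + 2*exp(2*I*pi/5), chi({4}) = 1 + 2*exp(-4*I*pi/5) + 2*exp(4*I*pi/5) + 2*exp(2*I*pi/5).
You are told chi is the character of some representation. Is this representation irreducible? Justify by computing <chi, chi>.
Not irreducible (reducible): <chi, chi> = 13 > 1.

Proof sketch: <chi, chi> = (1/|G|) sum_C |C| * |chi(C)|^2 = (1/5)[1*|7|^2 + 1*|1 + 2*exp(-2*I*pi/5) + 2*exp(-4*I*pi/5) + 2*exp(4*I*pi/5)|^2 + 1*|1 + 2*exp(-2*I*pi/5) + 2*exp(-4*I*pi/5) + 2*exp(2*I*pi/5)|^2 + 1*|1 + 2*exp(-2*I*pi/5) + 2*exp(4*I*pi/5) + 2*exp(2*I*pi/5)|^2 + 1*|1 + 2*exp(-4*I*pi/5) + 2*exp(4*I*pi/5) + 2*exp(2*I*pi/5)|^2]
  = (1/5)[(49) + (13 + 10*exp(-2*I*pi/5) + 8*exp(-4*I*pi/5) + 8*exp(4*I*pi/5) + 10*exp(2*I*pi/5)) + (13 + 8*exp(-2*I*pi/5) + 10*exp(-4*I*pi/5) + 10*exp(4*I*pi/5) + 8*exp(2*I*pi/5)) + (13 + 8*exp(-2*I*pi/5) + 10*exp(-4*I*pi/5) + 10*exp(4*I*pi/5) + 8*exp(2*I*pi/5)) + (13 + 10*exp(-2*I*pi/5) + 8*exp(-4*I*pi/5) + 8*exp(4*I*pi/5) + 10*exp(2*I*pi/5))] = 65/5 = 13.
(Exp terms are combined using exp(i*s)*conj(exp(i*t)) = exp(i*(s-t)), and sums of them are collapsed using the identity that for every m > 1 the m distinct m-th roots of unity sum to 0, e.g. 1 + exp(2*I*pi/3) + exp(-2*I*pi/3) = 0.)
A character is irreducible iff <chi, chi> = 1, so this representation is reducible.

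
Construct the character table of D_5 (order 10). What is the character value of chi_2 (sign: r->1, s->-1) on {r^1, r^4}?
Conjugacy classes: {e} of size 1, {r^1, r^4} of size 2, {r^2, r^3} of size 2, {s, sr, ..., sr^4} of size 5.
Character table:
  irrep \ class              {e} (size 1)  {r^1, r^4} (size 2)  {r^2, r^3} (size 2)  {s, sr, ..., sr^4} (size 5)
  chi_1 (triv)               1             1                    1                    1                          
  chi_2 (sign: r->1, s->-1)  1             1                    1                    -1                         
  chi_3 (2d, j=1)            2             -1/2 + sqrt(5)/2     -sqrt(5)/2 - 1/2     0                          
  chi_4 (2d, j=2)            2             -sqrt(5)/2 - 1/2     -1/2 + sqrt(5)/2     0                          

Spot check: chi_2 (sign: r->1, s->-1) on {r^1, r^4} = 1.

Justification: D_5 has order 2*5 = 10 with 4 conjugacy classes, hence 4 irreducibles. Sum of squared dims 1 + 1 + 4 + 4 = 10 = |G|. Linear characters come from the abelianisation; the 2-dimensional irreps have character r^k -> 2*cos(2*pi*j*k/5), reflections -> 0.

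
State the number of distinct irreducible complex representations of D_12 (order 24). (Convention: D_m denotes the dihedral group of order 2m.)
9

Explanation: The number of irreducible complex representations of a finite group equals its number of conjugacy classes. D_12 has 9 conjugacy classes (n/2 + 3 for n even), so D_12 (order 24) has exactly 9 irreducible complex representations.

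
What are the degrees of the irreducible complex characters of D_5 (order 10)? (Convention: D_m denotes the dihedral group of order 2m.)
Dimensions: 1, 1, 2, 2

Proof sketch: There are 4 irreducibles (= number of conjugacy classes). Their dimensions d_i satisfy sum d_i^2 = |G| = 10: 1 + 1 + 4 + 4 = 10.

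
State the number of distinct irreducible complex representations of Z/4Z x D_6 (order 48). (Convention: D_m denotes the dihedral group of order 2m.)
24

Solution. The number of irreducible complex representations of a finite group equals its number of conjugacy classes. For a direct product, #classes(G x H) = #classes(G) * #classes(H). Z/4Z has 4 classes (abelian), D_6 has 6 classes, so 4 * 6 = 24, so Z/4Z x D_6 (order 48) has exactly 24 irreducible complex representations.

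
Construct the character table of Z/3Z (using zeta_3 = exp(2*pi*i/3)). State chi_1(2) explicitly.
Character table of Z/3Z (irreps indexed chi_0,...,chi_2 with chi_k(m) = zeta_3^(k*m), zeta_3 = exp(2*pi*i/3)):
  irrep \ class  {0} (size 1)  {1} (size 1)    {2} (size 1)  
  chi_0          1             1               1             
  chi_1          1             exp(2*I*pi/3)   exp(-2*I*pi/3)
  chi_2          1             exp(-2*I*pi/3)  exp(2*I*pi/3) 

Spot check: chi_1(2) = zeta_3^(1*2) = zeta_3^2 = exp(-2*I*pi/3).

Justification: Z/3Z is abelian, so all 3 irreducible complex representations are 1-dimensional. They are given by chi_k(m) = zeta_3^(k*m) for k = 0,...,2. Row orthogonality: sum_m chi_k(m) conj(chi_l(m)) = 3 * [k = l].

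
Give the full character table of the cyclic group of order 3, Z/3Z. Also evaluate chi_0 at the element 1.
Character table of Z/3Z (irreps indexed chi_0,...,chi_2 with chi_k(m) = zeta_3^(k*m), zeta_3 = exp(2*pi*i/3)):
  irrep \ class  {0} (size 1)  {1} (size 1)    {2} (size 1)  
  chi_0          1             1               1             
  chi_1          1             exp(2*I*pi/3)   exp(-2*I*pi/3)
  chi_2          1             exp(-2*I*pi/3)  exp(2*I*pi/3) 

Spot check: chi_0(1) = zeta_3^(0*1) = zeta_3^0 = 1.

Derivation: Z/3Z is abelian, so all 3 irreducible complex representations are 1-dimensional. They are given by chi_k(m) = zeta_3^(k*m) for k = 0,...,2. Row orthogonality: sum_m chi_k(m) conj(chi_l(m)) = 3 * [k = l].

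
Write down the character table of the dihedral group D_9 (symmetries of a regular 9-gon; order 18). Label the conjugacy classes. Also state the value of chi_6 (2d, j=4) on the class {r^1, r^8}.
Conjugacy classes: {e} of size 1, {r^1, r^8} of size 2, {r^2, r^7} of size 2, {r^3, r^6} of size 2, {r^4, r^5} of size 2, {s, sr, ..., sr^8} of size 9.
Character table:
  irrep \ class              {e} (size 1)  {r^1, r^8} (size 2)  {r^2, r^7} (size 2)  {r^3, r^6} (size 2)  {r^4, r^5} (size 2)  {s, sr, ..., sr^8} (size 9)
  chi_1 (triv)               1             1                    1                    1                    1                    1                          
  chi_2 (sign: r->1, s->-1)  1             1                    1                    1                    1                    -1                         
  chi_3 (2d, j=1)            2             2*cos(2*pi/9)        2*cos(4*pi/9)        -1                   -2*cos(pi/9)         0                          
  chi_4 (2d, j=2)            2             2*cos(4*pi/9)        -2*cos(pi/9)         -1                   2*cos(2*pi/9)        0                          
  chi_5 (2d, j=3)            2             -1                   -1                   2                    -1                   0                          
  chi_6 (2d, j=4)            2             -2*cos(pi/9)         2*cos(2*pi/9)        -1                   2*cos(4*pi/9)        0                          

Spot check: chi_6 (2d, j=4) on {r^1, r^8} = -2*cos(pi/9).

D_9 has order 2*9 = 18 with 6 conjugacy classes, hence 6 irreducibles. Sum of squared dims 1 + 1 + 4 + 4 + 4 + 4 = 18 = |G|. Linear characters come from the abelianisation; the 2-dimensional irreps have character r^k -> 2*cos(2*pi*j*k/9), reflections -> 0.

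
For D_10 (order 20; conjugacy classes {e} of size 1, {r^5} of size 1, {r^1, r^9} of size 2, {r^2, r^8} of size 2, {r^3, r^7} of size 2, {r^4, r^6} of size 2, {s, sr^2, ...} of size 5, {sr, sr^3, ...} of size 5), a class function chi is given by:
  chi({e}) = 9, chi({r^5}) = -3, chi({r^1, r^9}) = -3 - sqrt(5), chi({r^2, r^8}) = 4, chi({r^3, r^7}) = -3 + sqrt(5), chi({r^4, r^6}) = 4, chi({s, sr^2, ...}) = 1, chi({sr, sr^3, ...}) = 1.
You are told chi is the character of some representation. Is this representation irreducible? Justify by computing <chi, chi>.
Not irreducible (reducible): <chi, chi> = 11 > 1.

Reasoning: <chi, chi> = (1/|G|) sum_C |C| * |chi(C)|^2 = (1/20)[1*|9|^2 + 1*|-3|^2 + 2*|-3 - sqrt(5)|^2 + 2*|4|^2 + 2*|-3 + sqrt(5)|^2 + 2*|4|^2 + 5*|1|^2 + 5*|1|^2]
  = (1/20)[(81) + (9) + (12*sqrt(5) + 28) + (32) + (28 - 12*sqrt(5)) + (32) + (5) + (5)] = 220/20 = 11.
A character is irreducible iff <chi, chi> = 1, so this representation is reducible.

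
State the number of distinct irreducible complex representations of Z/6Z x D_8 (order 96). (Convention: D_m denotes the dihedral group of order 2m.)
42

Why: The number of irreducible complex representations of a finite group equals its number of conjugacy classes. For a direct product, #classes(G x H) = #classes(G) * #classes(H). Z/6Z has 6 classes (abelian), D_8 has 7 classes, so 6 * 7 = 42, so Z/6Z x D_8 (order 96) has exactly 42 irreducible complex representations.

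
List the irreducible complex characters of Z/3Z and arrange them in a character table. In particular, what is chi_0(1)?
Character table of Z/3Z (irreps indexed chi_0,...,chi_2 with chi_k(m) = zeta_3^(k*m), zeta_3 = exp(2*pi*i/3)):
  irrep \ class  {0} (size 1)  {1} (size 1)    {2} (size 1)  
  chi_0          1             1               1             
  chi_1          1             exp(2*I*pi/3)   exp(-2*I*pi/3)
  chi_2          1             exp(-2*I*pi/3)  exp(2*I*pi/3) 

Spot check: chi_0(1) = zeta_3^(0*1) = zeta_3^0 = 1.

Reasoning: Z/3Z is abelian, so all 3 irreducible complex representations are 1-dimensional. They are given by chi_k(m) = zeta_3^(k*m) for k = 0,...,2. Row orthogonality: sum_m chi_k(m) conj(chi_l(m)) = 3 * [k = l].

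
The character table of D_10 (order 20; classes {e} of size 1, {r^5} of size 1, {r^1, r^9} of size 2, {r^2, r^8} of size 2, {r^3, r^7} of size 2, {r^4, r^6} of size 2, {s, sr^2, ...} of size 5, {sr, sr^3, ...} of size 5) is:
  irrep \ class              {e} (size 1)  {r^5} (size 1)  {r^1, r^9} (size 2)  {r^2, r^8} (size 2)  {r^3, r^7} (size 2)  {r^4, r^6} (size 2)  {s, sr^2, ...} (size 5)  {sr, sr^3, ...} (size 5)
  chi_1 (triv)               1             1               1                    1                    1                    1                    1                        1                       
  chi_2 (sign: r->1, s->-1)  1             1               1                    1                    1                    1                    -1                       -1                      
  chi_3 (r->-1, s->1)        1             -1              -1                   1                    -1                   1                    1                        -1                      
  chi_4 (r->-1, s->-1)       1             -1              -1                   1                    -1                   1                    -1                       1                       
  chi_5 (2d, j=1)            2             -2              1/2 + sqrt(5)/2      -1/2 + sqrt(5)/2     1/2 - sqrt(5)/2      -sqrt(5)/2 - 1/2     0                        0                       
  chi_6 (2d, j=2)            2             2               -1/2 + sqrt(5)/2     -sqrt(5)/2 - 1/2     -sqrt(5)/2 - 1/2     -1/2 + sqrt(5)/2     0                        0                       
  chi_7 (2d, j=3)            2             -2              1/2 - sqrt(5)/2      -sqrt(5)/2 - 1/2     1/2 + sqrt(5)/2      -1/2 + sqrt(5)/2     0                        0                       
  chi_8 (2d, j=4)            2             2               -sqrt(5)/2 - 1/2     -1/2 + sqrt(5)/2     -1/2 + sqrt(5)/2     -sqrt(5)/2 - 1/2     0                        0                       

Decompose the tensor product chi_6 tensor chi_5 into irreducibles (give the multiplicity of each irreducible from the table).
chi_6 tensor chi_5 = chi_5 + chi_7 (all other irreducibles have multiplicity 0).

Proof sketch: The character of a tensor product is the pointwise product (chi_6 * chi_5)(C) = chi_6(C) * chi_5(C):
  {e}: (2)*(2), {r^5}: (2)*(-2), {r^1, r^9}: (-1/2 + sqrt(5)/2)*(1/2 + sqrt(5)/2), {r^2, r^8}: (-sqrt(5)/2 - 1/2)*(-1/2 + sqrt(5)/2), {r^3, r^7}: (-sqrt(5)/2 - 1/2)*(1/2 - sqrt(5)/2), {r^4, r^6}: (-1/2 + sqrt(5)/2)*(-sqrt(5)/2 - 1/2), {s, sr^2, ...}: (0)*(0), {sr, sr^3, ...}: (0)*(0)
so (chi_6 * chi_5) takes values
  {e} -> 4, {r^5} -> -4, {r^1, r^9} -> 1, {r^2, r^8} -> -1, {r^3, r^7} -> 1, {r^4, r^6} -> -1, {s, sr^2, ...} -> 0, {sr, sr^3, ...} -> 0.
Now take the inner product of this character with each irreducible chi from the table, <chi_6*chi_5, chi> = (1/20) sum_C |C| (chi_6*chi_5)(C) conj(chi(C)):
  <chi_6*chi_5, chi_1> = (1/20)[1*(4)*conj(1) + 1*(-4)*conj(1) + 2*(1)*conj(1) + 2*(-1)*conj(1) + 2*(1)*conj(1) + 2*(-1)*conj(1) + 5*(0)*conj(1) + 5*(0)*conj(1)]
      = (1/20)[(4) + (-4) + (2) + (-2) + (2) + (-2) + (0) + (0)] = 0/20 = 0
  <chi_6*chi_5, chi_2> = (1/20)[1*(4)*conj(1) + 1*(-4)*conj(1) + 2*(1)*conj(1) + 2*(-1)*conj(1) + 2*(1)*conj(1) + 2*(-1)*conj(1) + 5*(0)*conj(-1) + 5*(0)*conj(-1)]
      = (1/20)[(4) + (-4) + (2) + (-2) + (2) + (-2) + (0) + (0)] = 0/20 = 0
  <chi_6*chi_5, chi_3> = (1/20)[1*(4)*conj(1) + 1*(-4)*conj(-1) + 2*(1)*conj(-1) + 2*(-1)*conj(1) + 2*(1)*conj(-1) + 2*(-1)*conj(1) + 5*(0)*conj(1) + 5*(0)*conj(-1)]
      = (1/20)[(4) + (4) + (-2) + (-2) + (-2) + (-2) + (0) + (0)] = 0/20 = 0
  <chi_6*chi_5, chi_4> = (1/20)[1*(4)*conj(1) + 1*(-4)*conj(-1) + 2*(1)*conj(-1) + 2*(-1)*conj(1) + 2*(1)*conj(-1) + 2*(-1)*conj(1) + 5*(0)*conj(-1) + 5*(0)*conj(1)]
      = (1/20)[(4) + (4) + (-2) + (-2) + (-2) + (-2) + (0) + (0)] = 0/20 = 0
  <chi_6*chi_5, chi_5> = (1/20)[1*(4)*conj(2) + 1*(-4)*conj(-2) + 2*(1)*conj(1/2 + sqrt(5)/2) + 2*(-1)*conj(-1/2 + sqrt(5)/2) + 2*(1)*conj(1/2 - sqrt(5)/2) + 2*(-1)*conj(-sqrt(5)/2 - 1/2) + 5*(0)*conj(0) + 5*(0)*conj(0)]
      = (1/20)[(8) + (8) + (1 + sqrt(5)) + (1 - sqrt(5)) + (1 - sqrt(5)) + (1 + sqrt(5)) + (0) + (0)] = 20/20 = 1
  <chi_6*chi_5, chi_6> = (1/20)[1*(4)*conj(2) + 1*(-4)*conj(2) + 2*(1)*conj(-1/2 + sqrt(5)/2) + 2*(-1)*conj(-sqrt(5)/2 - 1/2) + 2*(1)*conj(-sqrt(5)/2 - 1/2) + 2*(-1)*conj(-1/2 + sqrt(5)/2) + 5*(0)*conj(0) + 5*(0)*conj(0)]
      = (1/20)[(8) + (-8) + (-1 + sqrt(5)) + (1 + sqrt(5)) + (-sqrt(5) - 1) + (1 - sqrt(5)) + (0) + (0)] = 0/20 = 0
  <chi_6*chi_5, chi_7> = (1/20)[1*(4)*conj(2) + 1*(-4)*conj(-2) + 2*(1)*conj(1/2 - sqrt(5)/2) + 2*(-1)*conj(-sqrt(5)/2 - 1/2) + 2*(1)*conj(1/2 + sqrt(5)/2) + 2*(-1)*conj(-1/2 + sqrt(5)/2) + 5*(0)*conj(0) + 5*(0)*conj(0)]
      = (1/20)[(8) + (8) + (1 - sqrt(5)) + (1 + sqrt(5)) + (1 + sqrt(5)) + (1 - sqrt(5)) + (0) + (0)] = 20/20 = 1
  <chi_6*chi_5, chi_8> = (1/20)[1*(4)*conj(2) + 1*(-4)*conj(2) + 2*(1)*conj(-sqrt(5)/2 - 1/2) + 2*(-1)*conj(-1/2 + sqrt(5)/2) + 2*(1)*conj(-1/2 + sqrt(5)/2) + 2*(-1)*conj(-sqrt(5)/2 - 1/2) + 5*(0)*conj(0) + 5*(0)*conj(0)]
      = (1/20)[(8) + (-8) + (-sqrt(5) - 1) + (1 - sqrt(5)) + (-1 + sqrt(5)) + (1 + sqrt(5)) + (0) + (0)] = 0/20 = 0
Hence the multiplicities are chi_5: 1, chi_7: 1. Dimension check: dim(chi_6)*dim(chi_5) = 2*2 = 4 and sum (mult * dim) = 1*2 + 1*2 = 4.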